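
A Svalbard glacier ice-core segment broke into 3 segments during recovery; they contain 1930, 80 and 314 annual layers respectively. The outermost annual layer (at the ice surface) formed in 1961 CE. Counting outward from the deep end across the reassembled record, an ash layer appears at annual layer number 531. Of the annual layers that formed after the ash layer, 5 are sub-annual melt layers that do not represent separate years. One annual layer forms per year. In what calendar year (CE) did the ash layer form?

173 CE

Total annual layers = 1930 + 80 + 314 = 2324.
The ash layer sits at annual layer 531 from the deep end, so 2324 − 531 = 1793 annual layers formed after it.
Removing the 5 false annual layers leaves 1793 − 5 = 1788 true annual layers beyond the ash layer.
The annual layer at the ice surface is 1961 CE, so the ash layer dates to 1961 − 1788 = 173 CE.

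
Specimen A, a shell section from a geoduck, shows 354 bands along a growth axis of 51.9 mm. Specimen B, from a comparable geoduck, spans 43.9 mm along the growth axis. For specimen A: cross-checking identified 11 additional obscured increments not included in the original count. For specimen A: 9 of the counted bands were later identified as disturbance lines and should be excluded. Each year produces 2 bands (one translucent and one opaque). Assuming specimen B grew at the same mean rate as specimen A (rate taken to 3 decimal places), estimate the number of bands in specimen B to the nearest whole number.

Specimen A: adjusted count: 354 − 9 + 11 = 356 bands.
Specimen A: dividing by 2 bands per year: 356 / 2 = 178 years.
A: 51.9 mm over 178 years gives 51.9 / 178 ≈ 0.292 mm/year.
For B, 43.9 / 0.292 = 150.34 years; at 2 bands per year that is 150.34 × 2 ≈ 301 bands.

301 bands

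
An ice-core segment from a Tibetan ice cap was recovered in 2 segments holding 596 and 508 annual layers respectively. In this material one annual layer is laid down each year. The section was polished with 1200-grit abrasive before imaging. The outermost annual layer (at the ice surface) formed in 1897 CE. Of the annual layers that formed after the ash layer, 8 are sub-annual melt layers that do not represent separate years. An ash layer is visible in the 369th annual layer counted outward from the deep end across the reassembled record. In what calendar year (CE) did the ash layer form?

1170 CE

Total annual layers = 596 + 508 = 1104.
The ash layer sits at annual layer 369 from the deep end, so 1104 − 369 = 735 annual layers formed after it.
Excluding 8 false annual layers: 735 − 8 = 727.
Counting back 727 years from 1897 CE places the ash layer in 1897 − 727 = 1170 CE.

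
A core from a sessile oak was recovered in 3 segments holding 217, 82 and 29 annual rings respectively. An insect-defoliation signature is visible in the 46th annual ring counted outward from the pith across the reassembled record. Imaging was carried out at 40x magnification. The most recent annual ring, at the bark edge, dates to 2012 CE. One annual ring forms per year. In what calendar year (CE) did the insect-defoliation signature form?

1730 CE

Total annual rings = 217 + 82 + 29 = 328.
The insect-defoliation signature sits at annual ring 46 from the pith, so 328 − 46 = 282 annual rings formed after it.
2012 − 282 = 1730 CE.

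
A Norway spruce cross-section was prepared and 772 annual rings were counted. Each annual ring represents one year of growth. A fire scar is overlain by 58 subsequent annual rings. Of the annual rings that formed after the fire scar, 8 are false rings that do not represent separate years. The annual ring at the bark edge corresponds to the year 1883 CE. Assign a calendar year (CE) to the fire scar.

58 annual rings post-date the fire scar.
58 − 8 false = 50 true annual rings after the fire scar.
1883 − 50 = 1833 CE.

1833 CE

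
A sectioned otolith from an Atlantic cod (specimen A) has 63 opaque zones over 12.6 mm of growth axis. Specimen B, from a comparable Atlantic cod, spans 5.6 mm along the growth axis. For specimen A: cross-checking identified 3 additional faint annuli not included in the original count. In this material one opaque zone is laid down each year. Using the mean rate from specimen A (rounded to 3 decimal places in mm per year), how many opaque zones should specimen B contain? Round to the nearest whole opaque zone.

29 opaque zones

Specimen A: correcting the raw count gives 63 + 3 = 66 true opaque zones.
A: 12.6 mm over 66 years gives 12.6 / 66 ≈ 0.191 mm per year.
For B, 5.6 / 0.191 = 29.32 years ≈ 29 opaque zones.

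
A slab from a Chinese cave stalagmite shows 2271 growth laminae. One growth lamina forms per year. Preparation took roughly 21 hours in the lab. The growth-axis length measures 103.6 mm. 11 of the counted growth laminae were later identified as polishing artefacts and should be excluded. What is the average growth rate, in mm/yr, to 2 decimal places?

Adjusted count: 2271 − 11 = 2260 growth laminae.
Extension rate ≈ 103.6 / 2260 = 0.05 mm/yr.

0.05 mm/yr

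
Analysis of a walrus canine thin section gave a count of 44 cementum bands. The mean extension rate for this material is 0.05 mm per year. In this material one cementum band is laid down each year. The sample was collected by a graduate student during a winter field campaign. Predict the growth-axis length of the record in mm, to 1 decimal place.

2.2 mm

44 years of growth are recorded.
Predicted length = 0.05 mm/year × 44 years = 2.2 mm.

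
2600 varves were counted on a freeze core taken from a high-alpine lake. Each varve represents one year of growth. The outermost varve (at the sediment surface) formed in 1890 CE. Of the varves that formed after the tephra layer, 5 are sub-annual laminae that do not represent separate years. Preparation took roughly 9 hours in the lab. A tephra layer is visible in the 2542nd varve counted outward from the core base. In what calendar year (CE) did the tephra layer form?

The tephra layer sits at varve 2542 from the core base, so 2600 − 2542 = 58 varves formed after it.
Excluding 5 false varves: 58 − 5 = 53.
The varve at the sediment surface is 1890 CE, so the tephra layer dates to 1890 − 53 = 1837 CE.

1837 CE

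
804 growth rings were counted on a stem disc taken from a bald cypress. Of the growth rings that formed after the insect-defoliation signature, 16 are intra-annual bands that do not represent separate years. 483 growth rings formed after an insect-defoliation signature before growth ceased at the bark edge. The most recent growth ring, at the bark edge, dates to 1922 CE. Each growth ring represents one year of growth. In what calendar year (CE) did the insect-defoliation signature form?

483 growth rings post-date the insect-defoliation signature.
483 − 16 false = 467 true growth rings after the insect-defoliation signature.
The growth ring at the bark edge is 1922 CE, so the insect-defoliation signature dates to 1922 − 467 = 1455 CE.

1455 CE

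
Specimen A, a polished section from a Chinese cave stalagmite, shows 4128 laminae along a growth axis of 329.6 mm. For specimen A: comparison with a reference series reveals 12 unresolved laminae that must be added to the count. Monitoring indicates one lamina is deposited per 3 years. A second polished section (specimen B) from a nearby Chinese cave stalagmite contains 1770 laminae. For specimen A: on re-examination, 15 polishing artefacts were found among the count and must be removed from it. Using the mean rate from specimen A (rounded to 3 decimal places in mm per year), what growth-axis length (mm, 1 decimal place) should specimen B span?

143.4 mm

Specimen A: adjusted count: 4128 − 15 + 12 = 4125 laminae.
Specimen A: 4125 laminae at 3 years each span 4125 × 3 = 12375 years.
A: 329.6 mm over 12375 years gives 329.6 / 12375 ≈ 0.027 mm/yr.
Specimen B: multiplying by 3 years per lamina: 1770 × 3 = 5310 years. B's length ≈ 0.027 × 5310 = 143.4 mm.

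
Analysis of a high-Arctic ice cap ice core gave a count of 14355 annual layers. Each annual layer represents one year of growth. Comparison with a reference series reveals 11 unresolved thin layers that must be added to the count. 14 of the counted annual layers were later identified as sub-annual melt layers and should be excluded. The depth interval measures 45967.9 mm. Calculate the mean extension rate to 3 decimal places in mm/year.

Correcting the raw count gives 14355 − 14 + 11 = 14352 true annual layers.
Extension rate ≈ 45967.9 / 14352 = 3.203 mm/year.

3.203 mm/year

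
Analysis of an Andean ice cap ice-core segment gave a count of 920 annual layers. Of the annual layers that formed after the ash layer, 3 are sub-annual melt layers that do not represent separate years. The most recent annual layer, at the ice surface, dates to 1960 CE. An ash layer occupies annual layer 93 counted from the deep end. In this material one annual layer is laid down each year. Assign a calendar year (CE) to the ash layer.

1136 CE

920 − 93 = 827 annual layers lie beyond the ash layer toward the ice surface.
Removing the 3 false annual layers leaves 827 − 3 = 824 true annual layers beyond the ash layer.
The annual layer at the ice surface is 1960 CE, so the ash layer dates to 1960 − 824 = 1136 CE.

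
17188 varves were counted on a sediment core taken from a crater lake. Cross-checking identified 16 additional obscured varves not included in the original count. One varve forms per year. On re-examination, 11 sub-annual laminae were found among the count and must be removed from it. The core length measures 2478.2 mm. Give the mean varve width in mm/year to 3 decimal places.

Correcting the raw count gives 17188 − 11 + 16 = 17193 true varves.
Mean rate = 2478.2 mm / 17193 years ≈ 0.144 mm/year.

0.144 mm/year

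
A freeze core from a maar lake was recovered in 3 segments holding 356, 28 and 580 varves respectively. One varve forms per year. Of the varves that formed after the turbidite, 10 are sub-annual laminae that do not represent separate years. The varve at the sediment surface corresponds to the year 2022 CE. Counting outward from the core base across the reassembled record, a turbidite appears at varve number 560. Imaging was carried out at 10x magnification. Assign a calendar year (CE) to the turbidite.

1628 CE

Total varves = 356 + 28 + 580 = 964.
964 − 560 = 404 varves lie beyond the turbidite toward the sediment surface.
Excluding 10 false varves: 404 − 10 = 394.
2022 − 394 = 1628 CE.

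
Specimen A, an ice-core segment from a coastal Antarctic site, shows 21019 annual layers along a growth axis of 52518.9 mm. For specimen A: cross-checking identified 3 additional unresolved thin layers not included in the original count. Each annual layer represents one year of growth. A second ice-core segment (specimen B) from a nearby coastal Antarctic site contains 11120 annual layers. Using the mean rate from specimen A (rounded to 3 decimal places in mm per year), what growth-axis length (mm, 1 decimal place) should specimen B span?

27777.8 mm

Specimen A: after corrections the count is 21019 + 3 = 21022 annual layers.
A: Extension rate ≈ 52518.9 / 21022 = 2.498 mm/yr.
Length of B = 2.498 × 11120 = 27777.8 mm.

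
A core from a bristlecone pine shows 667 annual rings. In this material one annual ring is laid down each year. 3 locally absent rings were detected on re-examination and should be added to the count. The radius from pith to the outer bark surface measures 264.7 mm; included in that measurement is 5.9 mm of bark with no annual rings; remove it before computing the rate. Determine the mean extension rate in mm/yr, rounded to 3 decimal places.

Correcting the raw count gives 667 + 3 = 670 true annual rings.
Removing the 5.9 mm offcut leaves 264.7 − 5.9 = 258.8 mm.
Mean rate = 258.8 mm / 670 years ≈ 0.386 mm/yr.

0.386 mm/yr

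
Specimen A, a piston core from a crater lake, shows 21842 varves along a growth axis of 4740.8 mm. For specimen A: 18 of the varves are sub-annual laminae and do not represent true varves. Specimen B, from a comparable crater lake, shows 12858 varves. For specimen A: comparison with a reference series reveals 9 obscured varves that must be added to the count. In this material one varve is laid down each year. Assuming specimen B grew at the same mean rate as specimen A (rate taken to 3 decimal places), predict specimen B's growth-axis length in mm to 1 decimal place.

2790.2 mm

Specimen A: after corrections the count is 21842 − 18 + 9 = 21833 varves.
A: Mean rate = 4740.8 mm / 21833 years ≈ 0.217 mm per year.
For B, 0.217 mm/year × 12858 years = 2790.2 mm.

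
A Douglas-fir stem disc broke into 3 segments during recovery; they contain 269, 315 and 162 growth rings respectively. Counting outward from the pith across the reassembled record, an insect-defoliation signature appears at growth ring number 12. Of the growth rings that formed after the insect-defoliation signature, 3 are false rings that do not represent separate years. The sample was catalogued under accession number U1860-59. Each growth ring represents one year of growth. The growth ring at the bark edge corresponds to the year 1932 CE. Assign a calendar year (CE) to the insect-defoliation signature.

Total growth rings = 269 + 315 + 162 = 746.
746 − 12 = 734 growth rings lie beyond the insect-defoliation signature toward the bark edge.
734 − 3 false = 731 true growth rings after the insect-defoliation signature.
Counting back 731 years from 1932 CE places the insect-defoliation signature in 1932 − 731 = 1201 CE.

1201 CE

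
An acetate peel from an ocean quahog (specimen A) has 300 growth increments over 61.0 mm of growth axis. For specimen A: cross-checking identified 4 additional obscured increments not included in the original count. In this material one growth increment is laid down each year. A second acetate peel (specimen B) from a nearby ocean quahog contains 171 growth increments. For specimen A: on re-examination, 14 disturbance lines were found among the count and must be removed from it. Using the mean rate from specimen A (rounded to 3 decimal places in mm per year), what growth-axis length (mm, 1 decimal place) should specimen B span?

Specimen A: correcting the raw count gives 300 − 14 + 4 = 290 true growth increments.
A: Extension rate ≈ 61.0 / 290 = 0.210 mm/yr.
Length of B = 0.210 × 171 = 35.9 mm.

35.9 mm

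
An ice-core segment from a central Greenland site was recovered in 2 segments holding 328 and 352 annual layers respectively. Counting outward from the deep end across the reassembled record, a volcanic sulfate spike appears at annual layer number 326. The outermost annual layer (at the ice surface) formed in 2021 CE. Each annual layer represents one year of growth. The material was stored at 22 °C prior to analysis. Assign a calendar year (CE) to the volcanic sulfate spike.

1667 CE

Total annual layers = 328 + 352 = 680.
680 − 326 = 354 annual layers lie beyond the volcanic sulfate spike toward the ice surface.
The annual layer at the ice surface is 2021 CE, so the volcanic sulfate spike dates to 2021 − 354 = 1667 CE.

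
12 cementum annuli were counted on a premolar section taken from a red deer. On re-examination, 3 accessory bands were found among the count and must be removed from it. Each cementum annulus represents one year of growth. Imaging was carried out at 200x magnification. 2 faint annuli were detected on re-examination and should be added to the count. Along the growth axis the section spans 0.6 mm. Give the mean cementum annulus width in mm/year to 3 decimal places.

0.055 mm/year

Correcting the raw count gives 12 − 3 + 2 = 11 true cementum annuli.
0.6 mm over 11 years gives 0.6 / 11 ≈ 0.055 mm/year.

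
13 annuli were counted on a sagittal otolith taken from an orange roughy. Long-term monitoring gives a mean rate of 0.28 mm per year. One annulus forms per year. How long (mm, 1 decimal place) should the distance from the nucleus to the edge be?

The record spans 13 years at 0.28 mm per year.
Length ≈ 0.28 × 13 = 3.6 mm.

3.6 mm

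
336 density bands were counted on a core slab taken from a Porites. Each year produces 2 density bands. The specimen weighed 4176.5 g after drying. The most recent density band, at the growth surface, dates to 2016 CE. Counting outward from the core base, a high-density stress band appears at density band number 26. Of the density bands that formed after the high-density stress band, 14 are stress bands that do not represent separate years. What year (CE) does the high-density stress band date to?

1868 CE

Between density band 26 and the growth surface there are 336 − 26 = 310 density bands.
Removing the 14 false density bands leaves 310 − 14 = 296 true density bands beyond the high-density stress band.
Dividing by 2 density bands per year: 296 / 2 = 148 years.
Counting back 148 years from 2016 CE places the high-density stress band in 2016 − 148 = 1868 CE.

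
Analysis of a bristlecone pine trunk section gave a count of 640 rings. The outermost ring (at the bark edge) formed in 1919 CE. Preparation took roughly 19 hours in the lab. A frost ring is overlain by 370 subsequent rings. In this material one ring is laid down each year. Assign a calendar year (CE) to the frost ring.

There are 370 rings younger than the frost ring.
1919 − 370 = 1549 CE.

1549 CE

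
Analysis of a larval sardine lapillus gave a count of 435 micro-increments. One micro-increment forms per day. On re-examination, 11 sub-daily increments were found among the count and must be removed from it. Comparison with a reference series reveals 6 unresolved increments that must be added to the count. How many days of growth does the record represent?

430 days

Adjusted count: 435 − 11 + 6 = 430 micro-increments.
At one micro-increment per day, that is 430 days.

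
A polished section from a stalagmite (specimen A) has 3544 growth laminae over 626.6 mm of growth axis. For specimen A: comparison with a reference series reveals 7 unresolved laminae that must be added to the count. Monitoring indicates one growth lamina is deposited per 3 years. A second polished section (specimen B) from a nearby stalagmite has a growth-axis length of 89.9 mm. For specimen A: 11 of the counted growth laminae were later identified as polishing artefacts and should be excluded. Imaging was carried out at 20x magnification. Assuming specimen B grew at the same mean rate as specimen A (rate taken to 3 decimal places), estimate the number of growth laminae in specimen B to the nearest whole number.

Specimen A: adjusted count: 3544 − 11 + 7 = 3540 growth laminae.
Specimen A: multiplying by 3 years per growth lamina: 3540 × 3 = 10620 years.
A: Mean rate = 626.6 mm / 10620 years ≈ 0.059 mm/year.
B spans 89.9 / 0.059 = 1523.73 years; at 3 years per growth lamina that is 1523.73 / 3 ≈ 508 growth laminae.

508 growth laminae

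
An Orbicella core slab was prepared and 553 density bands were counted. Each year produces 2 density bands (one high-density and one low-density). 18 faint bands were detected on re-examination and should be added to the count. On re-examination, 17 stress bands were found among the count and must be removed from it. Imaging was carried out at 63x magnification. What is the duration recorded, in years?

Adjusted count: 553 − 17 + 18 = 554 density bands.
With 2 density bands per year, 554 / 2 = 277 years.

277 years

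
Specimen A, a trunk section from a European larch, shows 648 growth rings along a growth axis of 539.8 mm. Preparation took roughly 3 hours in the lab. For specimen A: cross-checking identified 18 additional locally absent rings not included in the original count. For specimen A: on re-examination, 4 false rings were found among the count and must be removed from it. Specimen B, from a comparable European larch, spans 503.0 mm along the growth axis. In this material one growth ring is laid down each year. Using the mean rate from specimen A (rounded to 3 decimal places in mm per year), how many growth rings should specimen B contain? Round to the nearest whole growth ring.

617 growth rings

Specimen A: adjusted count: 648 − 4 + 18 = 662 growth rings.
A: Extension rate ≈ 539.8 / 662 = 0.815 mm/year.
B spans 503.0 / 0.815 = 617.18 years ≈ 617 growth rings.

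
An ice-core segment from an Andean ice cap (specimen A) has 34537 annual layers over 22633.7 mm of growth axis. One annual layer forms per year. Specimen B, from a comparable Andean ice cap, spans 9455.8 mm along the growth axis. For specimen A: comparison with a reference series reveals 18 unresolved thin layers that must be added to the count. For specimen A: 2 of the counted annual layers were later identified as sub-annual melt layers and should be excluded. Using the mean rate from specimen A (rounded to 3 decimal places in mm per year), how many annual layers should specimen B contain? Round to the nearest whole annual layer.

Specimen A: after corrections the count is 34537 − 2 + 18 = 34553 annual layers.
A: 22633.7 mm over 34553 years gives 22633.7 / 34553 ≈ 0.655 mm/yr.
B spans 9455.8 / 0.655 = 14436.34 years ≈ 14436 annual layers.

14436 annual layers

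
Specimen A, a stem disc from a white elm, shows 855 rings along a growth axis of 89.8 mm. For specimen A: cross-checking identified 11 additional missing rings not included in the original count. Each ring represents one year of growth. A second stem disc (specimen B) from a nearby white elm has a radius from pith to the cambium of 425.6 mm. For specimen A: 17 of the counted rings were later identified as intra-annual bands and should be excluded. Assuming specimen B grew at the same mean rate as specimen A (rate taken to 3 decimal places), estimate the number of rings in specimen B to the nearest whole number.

Specimen A: after corrections the count is 855 − 17 + 11 = 849 rings.
A: Mean rate = 89.8 mm / 849 years ≈ 0.106 mm/yr.
Specimen B: 425.6 mm / 0.106 mm per year = 4015.09 years ≈ 4015 rings.

4015 rings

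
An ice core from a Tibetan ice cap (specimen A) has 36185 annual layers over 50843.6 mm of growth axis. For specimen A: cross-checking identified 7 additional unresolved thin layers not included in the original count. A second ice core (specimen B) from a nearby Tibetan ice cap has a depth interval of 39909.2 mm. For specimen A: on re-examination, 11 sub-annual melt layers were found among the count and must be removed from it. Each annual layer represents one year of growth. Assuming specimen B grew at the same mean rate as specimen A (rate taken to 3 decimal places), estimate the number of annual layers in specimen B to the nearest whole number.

Specimen A: correcting the raw count gives 36185 − 11 + 7 = 36181 true annual layers.
A: Extension rate ≈ 50843.6 / 36181 = 1.405 mm/yr.
For B, 39909.2 / 1.405 = 28405.12 years ≈ 28405 annual layers.

28405 annual layers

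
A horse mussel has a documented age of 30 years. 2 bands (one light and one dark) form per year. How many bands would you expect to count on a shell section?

60 bands

30 years at 2 bands per year gives 30 × 2 = 60 bands.
So 60 bands should be present.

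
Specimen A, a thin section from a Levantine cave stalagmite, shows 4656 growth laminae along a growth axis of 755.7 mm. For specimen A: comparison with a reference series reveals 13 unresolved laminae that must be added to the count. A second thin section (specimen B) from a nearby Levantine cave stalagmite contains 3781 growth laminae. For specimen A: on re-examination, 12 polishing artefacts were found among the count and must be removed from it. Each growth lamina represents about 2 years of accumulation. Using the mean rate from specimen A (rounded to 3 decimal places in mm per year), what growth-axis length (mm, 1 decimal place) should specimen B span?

Specimen A: adjusted count: 4656 − 12 + 13 = 4657 growth laminae.
Specimen A: at 2 years per growth lamina, 4657 × 2 = 9314 years.
A: Mean rate = 755.7 mm / 9314 years ≈ 0.081 mm per year.
Specimen B: 3781 growth laminae at 2 years each span 3781 × 2 = 7562 years. For B, 0.081 mm/year × 7562 years = 612.5 mm.

612.5 mm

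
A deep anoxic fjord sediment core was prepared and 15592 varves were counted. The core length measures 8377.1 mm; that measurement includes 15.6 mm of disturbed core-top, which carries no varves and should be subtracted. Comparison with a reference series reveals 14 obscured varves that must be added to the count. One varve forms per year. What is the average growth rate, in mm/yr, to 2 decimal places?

Correcting the raw count gives 15592 + 14 = 15606 true varves.
Removing the 15.6 mm offcut leaves 8377.1 − 15.6 = 8361.5 mm.
Mean rate = 8361.5 mm / 15606 years ≈ 0.54 mm/yr.

0.54 mm/yr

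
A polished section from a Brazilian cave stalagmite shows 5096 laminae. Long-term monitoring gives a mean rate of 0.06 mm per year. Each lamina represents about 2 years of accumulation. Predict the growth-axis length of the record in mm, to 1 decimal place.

Multiplying by 2 years per lamina: 5096 × 2 = 10192 years.
Predicted length = 0.06 mm/year × 10192 years = 611.5 mm.

611.5 mm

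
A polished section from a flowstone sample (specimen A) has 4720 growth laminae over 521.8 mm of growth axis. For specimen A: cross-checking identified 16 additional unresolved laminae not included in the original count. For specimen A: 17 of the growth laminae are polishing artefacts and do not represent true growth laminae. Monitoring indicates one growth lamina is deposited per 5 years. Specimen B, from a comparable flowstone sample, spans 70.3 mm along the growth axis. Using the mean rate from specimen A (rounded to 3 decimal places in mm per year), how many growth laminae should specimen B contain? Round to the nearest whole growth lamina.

Specimen A: correcting the raw count gives 4720 − 17 + 16 = 4719 true growth laminae.
Specimen A: 4719 growth laminae at 5 years each span 4719 × 5 = 23595 years.
A: Mean rate = 521.8 mm / 23595 years ≈ 0.022 mm/year.
B spans 70.3 / 0.022 = 3195.45 years; at 5 years per growth lamina that is 3195.45 / 5 ≈ 639 growth laminae.

639 growth laminae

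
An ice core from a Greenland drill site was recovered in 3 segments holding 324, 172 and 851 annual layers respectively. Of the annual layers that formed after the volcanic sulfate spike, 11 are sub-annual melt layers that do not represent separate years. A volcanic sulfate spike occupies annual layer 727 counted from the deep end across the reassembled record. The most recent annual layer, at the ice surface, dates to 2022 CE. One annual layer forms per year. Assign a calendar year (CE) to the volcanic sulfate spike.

1413 CE

Total annual layers = 324 + 172 + 851 = 1347.
Between annual layer 727 and the ice surface there are 1347 − 727 = 620 annual layers.
Excluding 11 false annual layers: 620 − 11 = 609.
2022 − 609 = 1413 CE.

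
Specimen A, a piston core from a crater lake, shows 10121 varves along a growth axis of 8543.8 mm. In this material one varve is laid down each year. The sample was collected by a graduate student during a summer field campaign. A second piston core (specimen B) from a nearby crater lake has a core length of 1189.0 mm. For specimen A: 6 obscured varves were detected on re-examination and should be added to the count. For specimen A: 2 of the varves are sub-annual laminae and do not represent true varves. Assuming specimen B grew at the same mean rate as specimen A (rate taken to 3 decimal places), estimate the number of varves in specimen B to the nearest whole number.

1409 varves

Specimen A: true varve count = 10121 − 2 + 6 = 10125.
A: Mean rate = 8543.8 mm / 10125 years ≈ 0.844 mm/yr.
Specimen B: 1189.0 mm / 0.844 mm per year = 1408.77 years ≈ 1409 varves.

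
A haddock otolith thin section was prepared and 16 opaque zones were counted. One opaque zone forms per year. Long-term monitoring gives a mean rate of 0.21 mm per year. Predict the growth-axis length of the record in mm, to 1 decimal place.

The record spans 16 years at 0.21 mm per year.
Length ≈ 0.21 × 16 = 3.4 mm.

3.4 mm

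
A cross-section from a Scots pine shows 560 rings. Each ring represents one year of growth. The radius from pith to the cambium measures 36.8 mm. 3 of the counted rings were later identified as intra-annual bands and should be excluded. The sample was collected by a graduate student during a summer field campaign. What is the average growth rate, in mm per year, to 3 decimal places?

Correcting the raw count gives 560 − 3 = 557 true rings.
36.8 mm over 557 years gives 36.8 / 557 ≈ 0.066 mm per year.

0.066 mm per year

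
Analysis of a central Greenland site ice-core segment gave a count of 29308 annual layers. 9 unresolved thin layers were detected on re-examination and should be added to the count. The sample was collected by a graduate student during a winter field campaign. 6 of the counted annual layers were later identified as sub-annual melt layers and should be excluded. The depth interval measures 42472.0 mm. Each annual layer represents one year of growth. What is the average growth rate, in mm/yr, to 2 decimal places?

Adjusted count: 29308 − 6 + 9 = 29311 annual layers.
Extension rate ≈ 42472.0 / 29311 = 1.45 mm/yr.

1.45 mm/yr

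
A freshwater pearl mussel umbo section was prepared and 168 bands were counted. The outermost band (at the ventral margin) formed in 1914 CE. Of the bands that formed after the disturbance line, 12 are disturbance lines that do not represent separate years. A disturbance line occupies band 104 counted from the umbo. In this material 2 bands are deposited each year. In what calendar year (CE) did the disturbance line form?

1888 CE

Between band 104 and the ventral margin there are 168 − 104 = 64 bands.
64 − 12 false = 52 true bands after the disturbance line.
52 bands at 2 per year is 52 / 2 = 26 years.
Counting back 26 years from 1914 CE places the disturbance line in 1914 − 26 = 1888 CE.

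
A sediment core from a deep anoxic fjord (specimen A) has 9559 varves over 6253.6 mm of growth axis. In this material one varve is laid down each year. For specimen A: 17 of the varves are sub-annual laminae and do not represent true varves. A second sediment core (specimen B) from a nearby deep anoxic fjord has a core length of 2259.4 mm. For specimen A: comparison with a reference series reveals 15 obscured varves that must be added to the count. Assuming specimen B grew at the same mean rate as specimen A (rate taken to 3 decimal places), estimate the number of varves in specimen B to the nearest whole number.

3455 varves

Specimen A: adjusted count: 9559 − 17 + 15 = 9557 varves.
A: Extension rate ≈ 6253.6 / 9557 = 0.654 mm/year.
Specimen B: 2259.4 mm / 0.654 mm per year = 3454.74 years ≈ 3455 varves.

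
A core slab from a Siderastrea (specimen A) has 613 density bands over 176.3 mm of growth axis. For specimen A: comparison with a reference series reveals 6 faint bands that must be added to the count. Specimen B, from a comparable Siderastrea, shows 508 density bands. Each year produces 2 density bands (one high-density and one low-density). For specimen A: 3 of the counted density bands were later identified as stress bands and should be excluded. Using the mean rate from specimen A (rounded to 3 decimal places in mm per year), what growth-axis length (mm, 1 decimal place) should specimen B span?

Specimen A: true density band count = 613 − 3 + 6 = 616.
Specimen A: dividing by 2 density bands per year: 616 / 2 = 308 years.
A: Mean rate = 176.3 mm / 308 years ≈ 0.572 mm/yr.
Specimen B: with 2 density bands per year, 508 / 2 = 254 years. Length of B = 0.572 × 254 = 145.3 mm.

145.3 mm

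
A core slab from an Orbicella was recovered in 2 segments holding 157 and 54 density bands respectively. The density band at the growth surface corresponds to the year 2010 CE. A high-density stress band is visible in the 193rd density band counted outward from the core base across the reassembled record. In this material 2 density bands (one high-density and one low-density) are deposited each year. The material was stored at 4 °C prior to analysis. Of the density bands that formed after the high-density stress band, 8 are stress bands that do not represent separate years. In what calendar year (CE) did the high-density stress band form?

2005 CE

Total density bands = 157 + 54 = 211.
Between density band 193 and the growth surface there are 211 − 193 = 18 density bands.
Removing the 8 false density bands leaves 18 − 8 = 10 true density bands beyond the high-density stress band.
10 density bands at 2 per year is 10 / 2 = 5 years.
2010 − 5 = 2005 CE.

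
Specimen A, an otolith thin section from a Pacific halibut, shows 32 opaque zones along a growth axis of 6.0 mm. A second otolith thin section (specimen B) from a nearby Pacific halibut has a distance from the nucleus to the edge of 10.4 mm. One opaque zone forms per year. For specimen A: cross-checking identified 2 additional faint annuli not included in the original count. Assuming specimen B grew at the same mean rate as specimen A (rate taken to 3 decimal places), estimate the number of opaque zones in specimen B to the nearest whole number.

Specimen A: correcting the raw count gives 32 + 2 = 34 true opaque zones.
A: Extension rate ≈ 6.0 / 34 = 0.176 mm per year.
For B, 10.4 / 0.176 = 59.09 years ≈ 59 opaque zones.

59 opaque zones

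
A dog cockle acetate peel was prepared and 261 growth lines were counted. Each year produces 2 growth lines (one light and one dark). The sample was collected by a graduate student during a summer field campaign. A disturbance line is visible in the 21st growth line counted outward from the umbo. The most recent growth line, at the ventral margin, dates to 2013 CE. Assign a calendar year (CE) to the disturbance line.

1893 CE

The disturbance line sits at growth line 21 from the umbo, so 261 − 21 = 240 growth lines formed after it.
With 2 growth lines per year, 240 / 2 = 120 years.
2013 − 120 = 1893 CE.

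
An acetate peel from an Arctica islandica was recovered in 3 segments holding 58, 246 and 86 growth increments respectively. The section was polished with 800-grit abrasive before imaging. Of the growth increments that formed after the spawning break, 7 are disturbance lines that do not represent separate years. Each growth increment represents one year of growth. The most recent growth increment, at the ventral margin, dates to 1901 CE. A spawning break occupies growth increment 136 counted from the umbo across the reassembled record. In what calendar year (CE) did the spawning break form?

Total growth increments = 58 + 246 + 86 = 390.
Between growth increment 136 and the ventral margin there are 390 − 136 = 254 growth increments.
254 − 7 false = 247 true growth increments after the spawning break.
Counting back 247 years from 1901 CE places the spawning break in 1901 − 247 = 1654 CE.

1654 CE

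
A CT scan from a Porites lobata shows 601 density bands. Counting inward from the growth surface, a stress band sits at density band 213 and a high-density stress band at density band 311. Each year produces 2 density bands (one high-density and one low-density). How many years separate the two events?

Separation: 311 − 213 = 98 density bands.
Dividing by 2 density bands per year: 98 / 2 = 49 years.

49 years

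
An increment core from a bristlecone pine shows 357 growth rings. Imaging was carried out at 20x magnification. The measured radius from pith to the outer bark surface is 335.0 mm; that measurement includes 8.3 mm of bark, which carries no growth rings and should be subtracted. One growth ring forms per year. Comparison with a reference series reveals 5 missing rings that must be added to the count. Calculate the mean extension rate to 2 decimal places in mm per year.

0.90 mm per year

Correcting the raw count gives 357 + 5 = 362 true growth rings.
The growth record spans 335.0 − 8.3 = 326.7 mm.
Extension rate ≈ 326.7 / 362 = 0.90 mm per year.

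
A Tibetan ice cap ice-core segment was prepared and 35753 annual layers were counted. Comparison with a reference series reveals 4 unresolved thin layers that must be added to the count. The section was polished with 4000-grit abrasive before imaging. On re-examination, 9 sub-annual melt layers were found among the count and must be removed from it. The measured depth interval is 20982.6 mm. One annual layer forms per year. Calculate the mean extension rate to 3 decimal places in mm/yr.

Correcting the raw count gives 35753 − 9 + 4 = 35748 true annual layers.
Mean rate = 20982.6 mm / 35748 years ≈ 0.587 mm/yr.

0.587 mm/yr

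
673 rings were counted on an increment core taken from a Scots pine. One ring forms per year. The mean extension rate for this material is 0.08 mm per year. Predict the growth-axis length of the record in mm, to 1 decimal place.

53.8 mm

The record spans 673 years at 0.08 mm per year.
673 years at 0.08 mm/year gives 0.08 × 673 = 53.8 mm.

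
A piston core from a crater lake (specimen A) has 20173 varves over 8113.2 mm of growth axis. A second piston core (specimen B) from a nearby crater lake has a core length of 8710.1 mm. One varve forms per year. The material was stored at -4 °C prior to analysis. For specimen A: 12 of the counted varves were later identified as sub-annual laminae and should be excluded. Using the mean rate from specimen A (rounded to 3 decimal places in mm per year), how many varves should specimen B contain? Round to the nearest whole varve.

Specimen A: adjusted count: 20173 − 12 = 20161 varves.
A: 8113.2 mm over 20161 years gives 8113.2 / 20161 ≈ 0.402 mm/year.
Specimen B: 8710.1 mm / 0.402 mm per year = 21666.92 years ≈ 21667 varves.

21667 varves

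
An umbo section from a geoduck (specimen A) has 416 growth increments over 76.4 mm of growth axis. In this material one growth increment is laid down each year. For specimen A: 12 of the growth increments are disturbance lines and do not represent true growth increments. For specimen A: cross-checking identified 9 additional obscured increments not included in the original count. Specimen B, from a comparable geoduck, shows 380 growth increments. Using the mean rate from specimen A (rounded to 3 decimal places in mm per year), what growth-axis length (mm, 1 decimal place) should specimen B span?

Specimen A: adjusted count: 416 − 12 + 9 = 413 growth increments.
A: 76.4 mm over 413 years gives 76.4 / 413 ≈ 0.185 mm/year.
Length of B = 0.185 × 380 = 70.3 mm.

70.3 mm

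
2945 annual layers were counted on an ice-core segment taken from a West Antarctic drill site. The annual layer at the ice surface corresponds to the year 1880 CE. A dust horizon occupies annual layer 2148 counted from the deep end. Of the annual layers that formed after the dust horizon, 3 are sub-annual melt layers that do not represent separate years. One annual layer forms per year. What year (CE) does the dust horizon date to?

1086 CE

2945 − 2148 = 797 annual layers lie beyond the dust horizon toward the ice surface.
Removing the 3 false annual layers leaves 797 − 3 = 794 true annual layers beyond the dust horizon.
Counting back 794 years from 1880 CE places the dust horizon in 1880 − 794 = 1086 CE.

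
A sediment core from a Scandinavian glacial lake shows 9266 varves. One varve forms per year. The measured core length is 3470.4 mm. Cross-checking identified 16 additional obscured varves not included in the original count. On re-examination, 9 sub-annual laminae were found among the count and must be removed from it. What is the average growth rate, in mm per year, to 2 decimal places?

Adjusted count: 9266 − 9 + 16 = 9273 varves.
Mean rate = 3470.4 mm / 9273 years ≈ 0.37 mm per year.

0.37 mm per year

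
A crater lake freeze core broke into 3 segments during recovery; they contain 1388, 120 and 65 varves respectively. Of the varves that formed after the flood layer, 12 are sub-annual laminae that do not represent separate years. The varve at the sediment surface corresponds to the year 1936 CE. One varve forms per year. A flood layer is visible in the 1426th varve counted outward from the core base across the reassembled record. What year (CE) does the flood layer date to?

Total varves = 1388 + 120 + 65 = 1573.
Between varve 1426 and the sediment surface there are 1573 − 1426 = 147 varves.
Excluding 12 false varves: 147 − 12 = 135.
1936 − 135 = 1801 CE.

1801 CE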